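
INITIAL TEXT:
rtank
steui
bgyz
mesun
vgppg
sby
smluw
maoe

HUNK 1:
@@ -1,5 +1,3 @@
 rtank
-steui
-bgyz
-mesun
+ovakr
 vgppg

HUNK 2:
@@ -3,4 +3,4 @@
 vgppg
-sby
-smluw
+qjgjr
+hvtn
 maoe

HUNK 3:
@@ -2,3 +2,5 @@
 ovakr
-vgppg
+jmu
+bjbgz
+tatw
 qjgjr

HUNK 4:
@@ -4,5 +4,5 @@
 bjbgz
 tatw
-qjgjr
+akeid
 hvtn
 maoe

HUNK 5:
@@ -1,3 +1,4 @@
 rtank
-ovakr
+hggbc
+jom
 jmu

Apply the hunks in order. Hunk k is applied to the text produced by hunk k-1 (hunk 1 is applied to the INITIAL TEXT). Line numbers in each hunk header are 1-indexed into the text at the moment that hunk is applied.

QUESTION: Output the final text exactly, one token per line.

Hunk 1: at line 1 remove [steui,bgyz,mesun] add [ovakr] -> 6 lines: rtank ovakr vgppg sby smluw maoe
Hunk 2: at line 3 remove [sby,smluw] add [qjgjr,hvtn] -> 6 lines: rtank ovakr vgppg qjgjr hvtn maoe
Hunk 3: at line 2 remove [vgppg] add [jmu,bjbgz,tatw] -> 8 lines: rtank ovakr jmu bjbgz tatw qjgjr hvtn maoe
Hunk 4: at line 4 remove [qjgjr] add [akeid] -> 8 lines: rtank ovakr jmu bjbgz tatw akeid hvtn maoe
Hunk 5: at line 1 remove [ovakr] add [hggbc,jom] -> 9 lines: rtank hggbc jom jmu bjbgz tatw akeid hvtn maoe

Answer: rtank
hggbc
jom
jmu
bjbgz
tatw
akeid
hvtn
maoe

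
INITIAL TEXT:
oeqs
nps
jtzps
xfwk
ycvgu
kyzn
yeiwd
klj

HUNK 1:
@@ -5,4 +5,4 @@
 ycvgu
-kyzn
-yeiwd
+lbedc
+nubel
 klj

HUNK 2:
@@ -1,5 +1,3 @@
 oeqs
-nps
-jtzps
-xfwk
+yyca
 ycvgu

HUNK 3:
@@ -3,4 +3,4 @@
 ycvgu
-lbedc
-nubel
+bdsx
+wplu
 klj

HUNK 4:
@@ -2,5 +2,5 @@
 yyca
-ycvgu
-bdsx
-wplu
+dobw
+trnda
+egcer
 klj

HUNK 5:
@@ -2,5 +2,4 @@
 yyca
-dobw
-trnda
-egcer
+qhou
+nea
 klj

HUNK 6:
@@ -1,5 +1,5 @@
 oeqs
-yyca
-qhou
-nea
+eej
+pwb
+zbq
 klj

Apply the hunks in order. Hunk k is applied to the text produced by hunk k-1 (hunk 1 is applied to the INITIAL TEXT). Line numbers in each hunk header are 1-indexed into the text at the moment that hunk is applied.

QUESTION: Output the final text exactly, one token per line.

Answer: oeqs
eej
pwb
zbq
klj

Derivation:
Hunk 1: at line 5 remove [kyzn,yeiwd] add [lbedc,nubel] -> 8 lines: oeqs nps jtzps xfwk ycvgu lbedc nubel klj
Hunk 2: at line 1 remove [nps,jtzps,xfwk] add [yyca] -> 6 lines: oeqs yyca ycvgu lbedc nubel klj
Hunk 3: at line 3 remove [lbedc,nubel] add [bdsx,wplu] -> 6 lines: oeqs yyca ycvgu bdsx wplu klj
Hunk 4: at line 2 remove [ycvgu,bdsx,wplu] add [dobw,trnda,egcer] -> 6 lines: oeqs yyca dobw trnda egcer klj
Hunk 5: at line 2 remove [dobw,trnda,egcer] add [qhou,nea] -> 5 lines: oeqs yyca qhou nea klj
Hunk 6: at line 1 remove [yyca,qhou,nea] add [eej,pwb,zbq] -> 5 lines: oeqs eej pwb zbq klj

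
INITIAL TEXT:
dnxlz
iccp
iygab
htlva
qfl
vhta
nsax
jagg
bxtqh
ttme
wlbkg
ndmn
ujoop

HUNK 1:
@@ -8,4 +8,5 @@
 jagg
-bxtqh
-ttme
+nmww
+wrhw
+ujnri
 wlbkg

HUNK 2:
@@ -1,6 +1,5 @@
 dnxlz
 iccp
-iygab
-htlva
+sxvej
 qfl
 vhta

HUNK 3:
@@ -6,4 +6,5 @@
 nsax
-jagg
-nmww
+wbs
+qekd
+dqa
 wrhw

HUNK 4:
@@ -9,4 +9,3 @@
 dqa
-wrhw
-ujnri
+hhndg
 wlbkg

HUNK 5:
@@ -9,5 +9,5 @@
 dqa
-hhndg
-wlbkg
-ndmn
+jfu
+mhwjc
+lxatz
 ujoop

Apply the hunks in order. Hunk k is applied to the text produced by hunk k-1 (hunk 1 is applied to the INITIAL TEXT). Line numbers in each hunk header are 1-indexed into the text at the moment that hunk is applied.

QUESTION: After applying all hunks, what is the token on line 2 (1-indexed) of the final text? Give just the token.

Hunk 1: at line 8 remove [bxtqh,ttme] add [nmww,wrhw,ujnri] -> 14 lines: dnxlz iccp iygab htlva qfl vhta nsax jagg nmww wrhw ujnri wlbkg ndmn ujoop
Hunk 2: at line 1 remove [iygab,htlva] add [sxvej] -> 13 lines: dnxlz iccp sxvej qfl vhta nsax jagg nmww wrhw ujnri wlbkg ndmn ujoop
Hunk 3: at line 6 remove [jagg,nmww] add [wbs,qekd,dqa] -> 14 lines: dnxlz iccp sxvej qfl vhta nsax wbs qekd dqa wrhw ujnri wlbkg ndmn ujoop
Hunk 4: at line 9 remove [wrhw,ujnri] add [hhndg] -> 13 lines: dnxlz iccp sxvej qfl vhta nsax wbs qekd dqa hhndg wlbkg ndmn ujoop
Hunk 5: at line 9 remove [hhndg,wlbkg,ndmn] add [jfu,mhwjc,lxatz] -> 13 lines: dnxlz iccp sxvej qfl vhta nsax wbs qekd dqa jfu mhwjc lxatz ujoop
Final line 2: iccp

Answer: iccp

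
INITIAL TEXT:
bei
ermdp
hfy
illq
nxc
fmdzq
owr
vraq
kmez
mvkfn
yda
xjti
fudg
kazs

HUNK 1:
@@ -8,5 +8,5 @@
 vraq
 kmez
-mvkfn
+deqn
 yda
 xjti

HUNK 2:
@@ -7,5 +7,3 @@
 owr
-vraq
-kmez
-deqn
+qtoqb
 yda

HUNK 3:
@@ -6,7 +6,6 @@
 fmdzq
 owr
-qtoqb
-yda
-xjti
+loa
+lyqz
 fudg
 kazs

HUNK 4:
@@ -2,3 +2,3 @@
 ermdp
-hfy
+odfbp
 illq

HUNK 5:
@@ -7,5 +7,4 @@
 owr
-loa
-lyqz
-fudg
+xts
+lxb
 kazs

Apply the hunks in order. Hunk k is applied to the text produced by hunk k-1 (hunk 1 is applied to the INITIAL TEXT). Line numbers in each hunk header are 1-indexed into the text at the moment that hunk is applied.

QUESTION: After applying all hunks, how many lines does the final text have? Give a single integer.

Hunk 1: at line 8 remove [mvkfn] add [deqn] -> 14 lines: bei ermdp hfy illq nxc fmdzq owr vraq kmez deqn yda xjti fudg kazs
Hunk 2: at line 7 remove [vraq,kmez,deqn] add [qtoqb] -> 12 lines: bei ermdp hfy illq nxc fmdzq owr qtoqb yda xjti fudg kazs
Hunk 3: at line 6 remove [qtoqb,yda,xjti] add [loa,lyqz] -> 11 lines: bei ermdp hfy illq nxc fmdzq owr loa lyqz fudg kazs
Hunk 4: at line 2 remove [hfy] add [odfbp] -> 11 lines: bei ermdp odfbp illq nxc fmdzq owr loa lyqz fudg kazs
Hunk 5: at line 7 remove [loa,lyqz,fudg] add [xts,lxb] -> 10 lines: bei ermdp odfbp illq nxc fmdzq owr xts lxb kazs
Final line count: 10

Answer: 10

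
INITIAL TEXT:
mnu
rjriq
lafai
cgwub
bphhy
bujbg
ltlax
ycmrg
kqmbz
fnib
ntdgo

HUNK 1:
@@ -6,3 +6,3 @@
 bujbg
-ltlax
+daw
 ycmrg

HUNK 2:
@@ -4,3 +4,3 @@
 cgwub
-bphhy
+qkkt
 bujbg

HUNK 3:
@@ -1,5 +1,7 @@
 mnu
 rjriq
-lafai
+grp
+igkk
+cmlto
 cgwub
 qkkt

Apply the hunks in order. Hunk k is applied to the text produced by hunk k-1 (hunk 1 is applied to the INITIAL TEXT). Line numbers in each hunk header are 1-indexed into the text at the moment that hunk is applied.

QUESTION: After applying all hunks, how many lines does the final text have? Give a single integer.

Hunk 1: at line 6 remove [ltlax] add [daw] -> 11 lines: mnu rjriq lafai cgwub bphhy bujbg daw ycmrg kqmbz fnib ntdgo
Hunk 2: at line 4 remove [bphhy] add [qkkt] -> 11 lines: mnu rjriq lafai cgwub qkkt bujbg daw ycmrg kqmbz fnib ntdgo
Hunk 3: at line 1 remove [lafai] add [grp,igkk,cmlto] -> 13 lines: mnu rjriq grp igkk cmlto cgwub qkkt bujbg daw ycmrg kqmbz fnib ntdgo
Final line count: 13

Answer: 13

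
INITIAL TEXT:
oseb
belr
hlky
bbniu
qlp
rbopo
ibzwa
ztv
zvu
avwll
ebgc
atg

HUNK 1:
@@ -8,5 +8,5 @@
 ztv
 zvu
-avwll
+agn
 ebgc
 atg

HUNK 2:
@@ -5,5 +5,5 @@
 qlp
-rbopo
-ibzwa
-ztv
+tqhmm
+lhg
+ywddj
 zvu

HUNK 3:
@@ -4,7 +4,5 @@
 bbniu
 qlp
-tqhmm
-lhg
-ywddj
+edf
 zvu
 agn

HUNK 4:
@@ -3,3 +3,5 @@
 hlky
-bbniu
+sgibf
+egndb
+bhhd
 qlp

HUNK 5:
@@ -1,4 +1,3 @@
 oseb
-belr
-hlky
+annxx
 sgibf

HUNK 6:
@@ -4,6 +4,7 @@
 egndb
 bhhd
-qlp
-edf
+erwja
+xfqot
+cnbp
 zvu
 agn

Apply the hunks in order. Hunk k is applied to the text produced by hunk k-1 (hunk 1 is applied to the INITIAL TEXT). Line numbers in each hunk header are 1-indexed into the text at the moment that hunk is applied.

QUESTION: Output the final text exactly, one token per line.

Hunk 1: at line 8 remove [avwll] add [agn] -> 12 lines: oseb belr hlky bbniu qlp rbopo ibzwa ztv zvu agn ebgc atg
Hunk 2: at line 5 remove [rbopo,ibzwa,ztv] add [tqhmm,lhg,ywddj] -> 12 lines: oseb belr hlky bbniu qlp tqhmm lhg ywddj zvu agn ebgc atg
Hunk 3: at line 4 remove [tqhmm,lhg,ywddj] add [edf] -> 10 lines: oseb belr hlky bbniu qlp edf zvu agn ebgc atg
Hunk 4: at line 3 remove [bbniu] add [sgibf,egndb,bhhd] -> 12 lines: oseb belr hlky sgibf egndb bhhd qlp edf zvu agn ebgc atg
Hunk 5: at line 1 remove [belr,hlky] add [annxx] -> 11 lines: oseb annxx sgibf egndb bhhd qlp edf zvu agn ebgc atg
Hunk 6: at line 4 remove [qlp,edf] add [erwja,xfqot,cnbp] -> 12 lines: oseb annxx sgibf egndb bhhd erwja xfqot cnbp zvu agn ebgc atg

Answer: oseb
annxx
sgibf
egndb
bhhd
erwja
xfqot
cnbp
zvu
agn
ebgc
atg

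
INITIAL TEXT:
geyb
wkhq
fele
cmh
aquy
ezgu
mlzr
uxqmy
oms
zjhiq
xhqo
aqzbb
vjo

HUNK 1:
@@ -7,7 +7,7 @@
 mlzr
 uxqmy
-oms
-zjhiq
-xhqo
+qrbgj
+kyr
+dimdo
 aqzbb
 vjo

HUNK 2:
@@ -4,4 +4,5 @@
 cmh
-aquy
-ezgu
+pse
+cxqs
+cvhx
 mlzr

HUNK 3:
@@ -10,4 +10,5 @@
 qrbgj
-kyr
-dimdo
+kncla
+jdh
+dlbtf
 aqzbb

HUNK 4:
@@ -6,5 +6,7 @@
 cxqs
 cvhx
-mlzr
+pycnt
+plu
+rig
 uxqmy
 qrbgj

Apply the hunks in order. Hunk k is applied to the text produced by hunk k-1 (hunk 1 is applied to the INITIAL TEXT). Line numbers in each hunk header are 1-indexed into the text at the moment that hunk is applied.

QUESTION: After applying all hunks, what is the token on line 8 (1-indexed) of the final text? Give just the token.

Answer: pycnt

Derivation:
Hunk 1: at line 7 remove [oms,zjhiq,xhqo] add [qrbgj,kyr,dimdo] -> 13 lines: geyb wkhq fele cmh aquy ezgu mlzr uxqmy qrbgj kyr dimdo aqzbb vjo
Hunk 2: at line 4 remove [aquy,ezgu] add [pse,cxqs,cvhx] -> 14 lines: geyb wkhq fele cmh pse cxqs cvhx mlzr uxqmy qrbgj kyr dimdo aqzbb vjo
Hunk 3: at line 10 remove [kyr,dimdo] add [kncla,jdh,dlbtf] -> 15 lines: geyb wkhq fele cmh pse cxqs cvhx mlzr uxqmy qrbgj kncla jdh dlbtf aqzbb vjo
Hunk 4: at line 6 remove [mlzr] add [pycnt,plu,rig] -> 17 lines: geyb wkhq fele cmh pse cxqs cvhx pycnt plu rig uxqmy qrbgj kncla jdh dlbtf aqzbb vjo
Final line 8: pycnt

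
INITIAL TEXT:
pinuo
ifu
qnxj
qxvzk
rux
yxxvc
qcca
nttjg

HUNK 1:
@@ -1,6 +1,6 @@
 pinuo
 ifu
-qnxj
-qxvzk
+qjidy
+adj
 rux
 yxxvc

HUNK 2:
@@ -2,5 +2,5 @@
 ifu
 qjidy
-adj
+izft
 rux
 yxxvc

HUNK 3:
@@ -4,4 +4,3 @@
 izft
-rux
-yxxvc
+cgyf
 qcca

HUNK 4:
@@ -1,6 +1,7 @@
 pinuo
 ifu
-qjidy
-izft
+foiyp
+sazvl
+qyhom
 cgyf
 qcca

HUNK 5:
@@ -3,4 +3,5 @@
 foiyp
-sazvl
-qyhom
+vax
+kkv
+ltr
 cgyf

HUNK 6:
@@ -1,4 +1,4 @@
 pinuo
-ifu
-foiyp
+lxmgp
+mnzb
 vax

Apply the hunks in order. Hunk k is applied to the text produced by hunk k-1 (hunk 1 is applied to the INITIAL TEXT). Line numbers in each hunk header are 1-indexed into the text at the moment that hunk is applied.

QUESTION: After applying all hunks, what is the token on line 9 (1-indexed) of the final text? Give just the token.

Answer: nttjg

Derivation:
Hunk 1: at line 1 remove [qnxj,qxvzk] add [qjidy,adj] -> 8 lines: pinuo ifu qjidy adj rux yxxvc qcca nttjg
Hunk 2: at line 2 remove [adj] add [izft] -> 8 lines: pinuo ifu qjidy izft rux yxxvc qcca nttjg
Hunk 3: at line 4 remove [rux,yxxvc] add [cgyf] -> 7 lines: pinuo ifu qjidy izft cgyf qcca nttjg
Hunk 4: at line 1 remove [qjidy,izft] add [foiyp,sazvl,qyhom] -> 8 lines: pinuo ifu foiyp sazvl qyhom cgyf qcca nttjg
Hunk 5: at line 3 remove [sazvl,qyhom] add [vax,kkv,ltr] -> 9 lines: pinuo ifu foiyp vax kkv ltr cgyf qcca nttjg
Hunk 6: at line 1 remove [ifu,foiyp] add [lxmgp,mnzb] -> 9 lines: pinuo lxmgp mnzb vax kkv ltr cgyf qcca nttjg
Final line 9: nttjg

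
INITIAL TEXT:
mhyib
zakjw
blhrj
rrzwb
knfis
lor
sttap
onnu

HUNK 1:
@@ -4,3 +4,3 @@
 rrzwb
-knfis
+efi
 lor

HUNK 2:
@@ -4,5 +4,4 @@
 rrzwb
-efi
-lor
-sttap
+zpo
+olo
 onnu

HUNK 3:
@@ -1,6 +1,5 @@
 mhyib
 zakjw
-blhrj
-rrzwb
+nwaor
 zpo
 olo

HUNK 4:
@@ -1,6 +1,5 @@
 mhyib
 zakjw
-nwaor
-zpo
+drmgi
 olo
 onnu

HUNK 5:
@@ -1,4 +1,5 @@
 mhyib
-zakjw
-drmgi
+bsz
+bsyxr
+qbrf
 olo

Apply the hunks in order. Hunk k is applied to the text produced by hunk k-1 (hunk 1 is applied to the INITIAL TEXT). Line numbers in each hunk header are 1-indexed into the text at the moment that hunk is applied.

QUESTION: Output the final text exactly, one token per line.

Hunk 1: at line 4 remove [knfis] add [efi] -> 8 lines: mhyib zakjw blhrj rrzwb efi lor sttap onnu
Hunk 2: at line 4 remove [efi,lor,sttap] add [zpo,olo] -> 7 lines: mhyib zakjw blhrj rrzwb zpo olo onnu
Hunk 3: at line 1 remove [blhrj,rrzwb] add [nwaor] -> 6 lines: mhyib zakjw nwaor zpo olo onnu
Hunk 4: at line 1 remove [nwaor,zpo] add [drmgi] -> 5 lines: mhyib zakjw drmgi olo onnu
Hunk 5: at line 1 remove [zakjw,drmgi] add [bsz,bsyxr,qbrf] -> 6 lines: mhyib bsz bsyxr qbrf olo onnu

Answer: mhyib
bsz
bsyxr
qbrf
olo
onnu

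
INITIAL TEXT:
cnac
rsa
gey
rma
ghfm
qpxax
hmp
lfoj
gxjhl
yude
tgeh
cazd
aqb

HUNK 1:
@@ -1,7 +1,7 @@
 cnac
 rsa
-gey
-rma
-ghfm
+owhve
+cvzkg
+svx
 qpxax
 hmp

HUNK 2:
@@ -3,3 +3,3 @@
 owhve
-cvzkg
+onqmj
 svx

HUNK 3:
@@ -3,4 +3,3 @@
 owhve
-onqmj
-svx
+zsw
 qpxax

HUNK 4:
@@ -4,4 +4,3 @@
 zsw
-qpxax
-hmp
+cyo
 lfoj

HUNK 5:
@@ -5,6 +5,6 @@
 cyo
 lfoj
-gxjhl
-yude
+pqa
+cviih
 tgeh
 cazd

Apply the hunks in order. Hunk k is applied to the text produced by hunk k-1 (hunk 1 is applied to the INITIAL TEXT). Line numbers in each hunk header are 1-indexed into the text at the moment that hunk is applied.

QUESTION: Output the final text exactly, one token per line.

Answer: cnac
rsa
owhve
zsw
cyo
lfoj
pqa
cviih
tgeh
cazd
aqb

Derivation:
Hunk 1: at line 1 remove [gey,rma,ghfm] add [owhve,cvzkg,svx] -> 13 lines: cnac rsa owhve cvzkg svx qpxax hmp lfoj gxjhl yude tgeh cazd aqb
Hunk 2: at line 3 remove [cvzkg] add [onqmj] -> 13 lines: cnac rsa owhve onqmj svx qpxax hmp lfoj gxjhl yude tgeh cazd aqb
Hunk 3: at line 3 remove [onqmj,svx] add [zsw] -> 12 lines: cnac rsa owhve zsw qpxax hmp lfoj gxjhl yude tgeh cazd aqb
Hunk 4: at line 4 remove [qpxax,hmp] add [cyo] -> 11 lines: cnac rsa owhve zsw cyo lfoj gxjhl yude tgeh cazd aqb
Hunk 5: at line 5 remove [gxjhl,yude] add [pqa,cviih] -> 11 lines: cnac rsa owhve zsw cyo lfoj pqa cviih tgeh cazd aqb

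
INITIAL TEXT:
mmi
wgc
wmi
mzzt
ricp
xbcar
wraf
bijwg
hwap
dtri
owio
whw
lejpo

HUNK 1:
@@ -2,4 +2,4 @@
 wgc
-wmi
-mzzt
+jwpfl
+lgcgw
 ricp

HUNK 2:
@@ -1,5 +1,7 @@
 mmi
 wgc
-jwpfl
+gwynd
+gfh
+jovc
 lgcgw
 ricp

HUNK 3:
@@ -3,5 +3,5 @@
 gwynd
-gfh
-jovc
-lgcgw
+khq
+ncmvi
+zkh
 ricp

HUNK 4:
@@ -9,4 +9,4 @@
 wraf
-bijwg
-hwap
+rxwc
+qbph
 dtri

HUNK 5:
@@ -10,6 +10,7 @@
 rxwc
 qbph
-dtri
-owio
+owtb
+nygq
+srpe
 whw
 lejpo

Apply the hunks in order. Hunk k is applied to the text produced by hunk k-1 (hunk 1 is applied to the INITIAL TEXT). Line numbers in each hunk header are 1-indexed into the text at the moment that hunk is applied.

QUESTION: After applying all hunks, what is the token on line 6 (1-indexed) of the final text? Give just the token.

Hunk 1: at line 2 remove [wmi,mzzt] add [jwpfl,lgcgw] -> 13 lines: mmi wgc jwpfl lgcgw ricp xbcar wraf bijwg hwap dtri owio whw lejpo
Hunk 2: at line 1 remove [jwpfl] add [gwynd,gfh,jovc] -> 15 lines: mmi wgc gwynd gfh jovc lgcgw ricp xbcar wraf bijwg hwap dtri owio whw lejpo
Hunk 3: at line 3 remove [gfh,jovc,lgcgw] add [khq,ncmvi,zkh] -> 15 lines: mmi wgc gwynd khq ncmvi zkh ricp xbcar wraf bijwg hwap dtri owio whw lejpo
Hunk 4: at line 9 remove [bijwg,hwap] add [rxwc,qbph] -> 15 lines: mmi wgc gwynd khq ncmvi zkh ricp xbcar wraf rxwc qbph dtri owio whw lejpo
Hunk 5: at line 10 remove [dtri,owio] add [owtb,nygq,srpe] -> 16 lines: mmi wgc gwynd khq ncmvi zkh ricp xbcar wraf rxwc qbph owtb nygq srpe whw lejpo
Final line 6: zkh

Answer: zkh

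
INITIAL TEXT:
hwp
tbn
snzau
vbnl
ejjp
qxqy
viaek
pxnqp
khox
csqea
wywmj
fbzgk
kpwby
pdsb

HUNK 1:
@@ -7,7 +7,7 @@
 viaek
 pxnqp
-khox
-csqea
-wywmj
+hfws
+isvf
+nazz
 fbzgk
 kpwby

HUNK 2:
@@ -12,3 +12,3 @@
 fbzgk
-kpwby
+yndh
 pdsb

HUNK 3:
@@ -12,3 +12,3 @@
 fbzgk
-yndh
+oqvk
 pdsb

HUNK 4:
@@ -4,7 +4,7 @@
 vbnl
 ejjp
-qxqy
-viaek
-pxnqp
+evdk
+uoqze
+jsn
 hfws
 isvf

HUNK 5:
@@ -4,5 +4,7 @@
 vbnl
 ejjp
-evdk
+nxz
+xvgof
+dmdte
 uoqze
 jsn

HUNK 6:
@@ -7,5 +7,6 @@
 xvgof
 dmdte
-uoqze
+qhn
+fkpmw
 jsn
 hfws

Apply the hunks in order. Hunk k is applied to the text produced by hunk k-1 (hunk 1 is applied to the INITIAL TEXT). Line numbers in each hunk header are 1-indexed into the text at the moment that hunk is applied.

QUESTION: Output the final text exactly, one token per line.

Answer: hwp
tbn
snzau
vbnl
ejjp
nxz
xvgof
dmdte
qhn
fkpmw
jsn
hfws
isvf
nazz
fbzgk
oqvk
pdsb

Derivation:
Hunk 1: at line 7 remove [khox,csqea,wywmj] add [hfws,isvf,nazz] -> 14 lines: hwp tbn snzau vbnl ejjp qxqy viaek pxnqp hfws isvf nazz fbzgk kpwby pdsb
Hunk 2: at line 12 remove [kpwby] add [yndh] -> 14 lines: hwp tbn snzau vbnl ejjp qxqy viaek pxnqp hfws isvf nazz fbzgk yndh pdsb
Hunk 3: at line 12 remove [yndh] add [oqvk] -> 14 lines: hwp tbn snzau vbnl ejjp qxqy viaek pxnqp hfws isvf nazz fbzgk oqvk pdsb
Hunk 4: at line 4 remove [qxqy,viaek,pxnqp] add [evdk,uoqze,jsn] -> 14 lines: hwp tbn snzau vbnl ejjp evdk uoqze jsn hfws isvf nazz fbzgk oqvk pdsb
Hunk 5: at line 4 remove [evdk] add [nxz,xvgof,dmdte] -> 16 lines: hwp tbn snzau vbnl ejjp nxz xvgof dmdte uoqze jsn hfws isvf nazz fbzgk oqvk pdsb
Hunk 6: at line 7 remove [uoqze] add [qhn,fkpmw] -> 17 lines: hwp tbn snzau vbnl ejjp nxz xvgof dmdte qhn fkpmw jsn hfws isvf nazz fbzgk oqvk pdsb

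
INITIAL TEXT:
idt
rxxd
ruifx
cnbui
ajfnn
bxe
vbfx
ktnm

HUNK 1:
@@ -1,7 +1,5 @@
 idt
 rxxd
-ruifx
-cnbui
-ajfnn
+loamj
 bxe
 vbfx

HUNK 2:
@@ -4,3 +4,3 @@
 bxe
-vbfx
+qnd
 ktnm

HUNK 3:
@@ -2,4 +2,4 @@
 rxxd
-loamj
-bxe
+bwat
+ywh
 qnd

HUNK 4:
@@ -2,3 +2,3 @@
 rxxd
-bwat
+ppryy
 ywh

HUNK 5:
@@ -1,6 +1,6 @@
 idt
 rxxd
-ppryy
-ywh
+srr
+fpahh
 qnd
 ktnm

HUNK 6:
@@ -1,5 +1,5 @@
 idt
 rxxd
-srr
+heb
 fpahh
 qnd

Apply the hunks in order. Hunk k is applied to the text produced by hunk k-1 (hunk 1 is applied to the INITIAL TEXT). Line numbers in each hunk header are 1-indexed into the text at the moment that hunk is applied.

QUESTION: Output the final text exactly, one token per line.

Hunk 1: at line 1 remove [ruifx,cnbui,ajfnn] add [loamj] -> 6 lines: idt rxxd loamj bxe vbfx ktnm
Hunk 2: at line 4 remove [vbfx] add [qnd] -> 6 lines: idt rxxd loamj bxe qnd ktnm
Hunk 3: at line 2 remove [loamj,bxe] add [bwat,ywh] -> 6 lines: idt rxxd bwat ywh qnd ktnm
Hunk 4: at line 2 remove [bwat] add [ppryy] -> 6 lines: idt rxxd ppryy ywh qnd ktnm
Hunk 5: at line 1 remove [ppryy,ywh] add [srr,fpahh] -> 6 lines: idt rxxd srr fpahh qnd ktnm
Hunk 6: at line 1 remove [srr] add [heb] -> 6 lines: idt rxxd heb fpahh qnd ktnm

Answer: idt
rxxd
heb
fpahh
qnd
ktnm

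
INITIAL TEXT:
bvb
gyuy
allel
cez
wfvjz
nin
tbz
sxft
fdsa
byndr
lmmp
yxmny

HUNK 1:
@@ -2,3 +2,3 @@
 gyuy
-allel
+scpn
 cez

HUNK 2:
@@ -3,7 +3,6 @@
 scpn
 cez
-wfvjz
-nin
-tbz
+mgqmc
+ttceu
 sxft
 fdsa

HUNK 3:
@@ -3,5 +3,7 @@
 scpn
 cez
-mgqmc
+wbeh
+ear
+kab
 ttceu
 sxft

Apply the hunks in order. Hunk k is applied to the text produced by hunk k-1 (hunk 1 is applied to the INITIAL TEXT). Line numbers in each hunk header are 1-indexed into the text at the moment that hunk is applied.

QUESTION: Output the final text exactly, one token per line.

Hunk 1: at line 2 remove [allel] add [scpn] -> 12 lines: bvb gyuy scpn cez wfvjz nin tbz sxft fdsa byndr lmmp yxmny
Hunk 2: at line 3 remove [wfvjz,nin,tbz] add [mgqmc,ttceu] -> 11 lines: bvb gyuy scpn cez mgqmc ttceu sxft fdsa byndr lmmp yxmny
Hunk 3: at line 3 remove [mgqmc] add [wbeh,ear,kab] -> 13 lines: bvb gyuy scpn cez wbeh ear kab ttceu sxft fdsa byndr lmmp yxmny

Answer: bvb
gyuy
scpn
cez
wbeh
ear
kab
ttceu
sxft
fdsa
byndr
lmmp
yxmny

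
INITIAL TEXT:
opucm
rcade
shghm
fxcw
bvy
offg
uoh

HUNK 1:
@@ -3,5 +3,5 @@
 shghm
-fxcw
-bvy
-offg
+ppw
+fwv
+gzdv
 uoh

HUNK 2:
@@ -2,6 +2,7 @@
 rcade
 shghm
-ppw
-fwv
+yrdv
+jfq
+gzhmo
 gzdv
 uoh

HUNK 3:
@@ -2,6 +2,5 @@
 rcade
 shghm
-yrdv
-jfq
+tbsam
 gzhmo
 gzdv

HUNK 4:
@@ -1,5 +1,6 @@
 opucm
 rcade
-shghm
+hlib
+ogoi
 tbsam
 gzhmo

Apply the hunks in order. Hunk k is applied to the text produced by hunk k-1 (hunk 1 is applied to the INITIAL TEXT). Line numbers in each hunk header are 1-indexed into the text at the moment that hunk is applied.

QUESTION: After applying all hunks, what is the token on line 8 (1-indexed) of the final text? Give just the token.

Hunk 1: at line 3 remove [fxcw,bvy,offg] add [ppw,fwv,gzdv] -> 7 lines: opucm rcade shghm ppw fwv gzdv uoh
Hunk 2: at line 2 remove [ppw,fwv] add [yrdv,jfq,gzhmo] -> 8 lines: opucm rcade shghm yrdv jfq gzhmo gzdv uoh
Hunk 3: at line 2 remove [yrdv,jfq] add [tbsam] -> 7 lines: opucm rcade shghm tbsam gzhmo gzdv uoh
Hunk 4: at line 1 remove [shghm] add [hlib,ogoi] -> 8 lines: opucm rcade hlib ogoi tbsam gzhmo gzdv uoh
Final line 8: uoh

Answer: uoh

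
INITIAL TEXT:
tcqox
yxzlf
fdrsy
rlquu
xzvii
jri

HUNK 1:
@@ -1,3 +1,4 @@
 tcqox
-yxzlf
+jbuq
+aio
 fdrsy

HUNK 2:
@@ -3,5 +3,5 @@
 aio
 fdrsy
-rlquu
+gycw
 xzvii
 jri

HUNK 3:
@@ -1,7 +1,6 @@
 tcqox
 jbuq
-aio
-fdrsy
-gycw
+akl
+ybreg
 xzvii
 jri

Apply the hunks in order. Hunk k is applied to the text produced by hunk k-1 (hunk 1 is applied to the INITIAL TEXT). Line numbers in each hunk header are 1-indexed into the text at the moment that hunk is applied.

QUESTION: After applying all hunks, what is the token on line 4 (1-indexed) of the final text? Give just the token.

Hunk 1: at line 1 remove [yxzlf] add [jbuq,aio] -> 7 lines: tcqox jbuq aio fdrsy rlquu xzvii jri
Hunk 2: at line 3 remove [rlquu] add [gycw] -> 7 lines: tcqox jbuq aio fdrsy gycw xzvii jri
Hunk 3: at line 1 remove [aio,fdrsy,gycw] add [akl,ybreg] -> 6 lines: tcqox jbuq akl ybreg xzvii jri
Final line 4: ybreg

Answer: ybreg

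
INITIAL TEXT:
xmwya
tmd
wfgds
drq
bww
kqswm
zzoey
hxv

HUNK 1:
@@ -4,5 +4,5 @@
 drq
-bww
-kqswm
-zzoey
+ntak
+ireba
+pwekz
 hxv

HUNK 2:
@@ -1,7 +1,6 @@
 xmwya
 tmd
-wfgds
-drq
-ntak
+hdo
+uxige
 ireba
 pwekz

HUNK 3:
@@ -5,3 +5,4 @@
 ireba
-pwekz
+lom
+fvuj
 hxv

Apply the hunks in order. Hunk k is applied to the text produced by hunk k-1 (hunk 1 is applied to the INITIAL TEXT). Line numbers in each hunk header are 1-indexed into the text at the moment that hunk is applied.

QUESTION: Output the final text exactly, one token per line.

Answer: xmwya
tmd
hdo
uxige
ireba
lom
fvuj
hxv

Derivation:
Hunk 1: at line 4 remove [bww,kqswm,zzoey] add [ntak,ireba,pwekz] -> 8 lines: xmwya tmd wfgds drq ntak ireba pwekz hxv
Hunk 2: at line 1 remove [wfgds,drq,ntak] add [hdo,uxige] -> 7 lines: xmwya tmd hdo uxige ireba pwekz hxv
Hunk 3: at line 5 remove [pwekz] add [lom,fvuj] -> 8 lines: xmwya tmd hdo uxige ireba lom fvuj hxv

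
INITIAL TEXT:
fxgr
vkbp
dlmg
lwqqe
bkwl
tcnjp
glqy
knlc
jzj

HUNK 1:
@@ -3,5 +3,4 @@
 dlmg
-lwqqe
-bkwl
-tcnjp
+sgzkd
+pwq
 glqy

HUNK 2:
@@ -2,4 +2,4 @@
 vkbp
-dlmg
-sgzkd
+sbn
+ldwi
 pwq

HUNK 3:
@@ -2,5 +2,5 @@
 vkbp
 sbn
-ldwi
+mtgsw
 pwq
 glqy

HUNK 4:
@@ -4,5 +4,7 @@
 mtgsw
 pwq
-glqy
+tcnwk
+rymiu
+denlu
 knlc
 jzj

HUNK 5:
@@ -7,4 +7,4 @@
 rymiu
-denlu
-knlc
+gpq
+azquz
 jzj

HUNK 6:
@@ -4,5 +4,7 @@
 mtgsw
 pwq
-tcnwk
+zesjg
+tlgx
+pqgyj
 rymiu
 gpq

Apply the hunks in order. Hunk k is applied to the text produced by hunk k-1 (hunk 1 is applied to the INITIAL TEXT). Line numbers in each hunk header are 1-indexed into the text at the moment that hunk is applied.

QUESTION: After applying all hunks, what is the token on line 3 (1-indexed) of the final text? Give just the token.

Answer: sbn

Derivation:
Hunk 1: at line 3 remove [lwqqe,bkwl,tcnjp] add [sgzkd,pwq] -> 8 lines: fxgr vkbp dlmg sgzkd pwq glqy knlc jzj
Hunk 2: at line 2 remove [dlmg,sgzkd] add [sbn,ldwi] -> 8 lines: fxgr vkbp sbn ldwi pwq glqy knlc jzj
Hunk 3: at line 2 remove [ldwi] add [mtgsw] -> 8 lines: fxgr vkbp sbn mtgsw pwq glqy knlc jzj
Hunk 4: at line 4 remove [glqy] add [tcnwk,rymiu,denlu] -> 10 lines: fxgr vkbp sbn mtgsw pwq tcnwk rymiu denlu knlc jzj
Hunk 5: at line 7 remove [denlu,knlc] add [gpq,azquz] -> 10 lines: fxgr vkbp sbn mtgsw pwq tcnwk rymiu gpq azquz jzj
Hunk 6: at line 4 remove [tcnwk] add [zesjg,tlgx,pqgyj] -> 12 lines: fxgr vkbp sbn mtgsw pwq zesjg tlgx pqgyj rymiu gpq azquz jzj
Final line 3: sbn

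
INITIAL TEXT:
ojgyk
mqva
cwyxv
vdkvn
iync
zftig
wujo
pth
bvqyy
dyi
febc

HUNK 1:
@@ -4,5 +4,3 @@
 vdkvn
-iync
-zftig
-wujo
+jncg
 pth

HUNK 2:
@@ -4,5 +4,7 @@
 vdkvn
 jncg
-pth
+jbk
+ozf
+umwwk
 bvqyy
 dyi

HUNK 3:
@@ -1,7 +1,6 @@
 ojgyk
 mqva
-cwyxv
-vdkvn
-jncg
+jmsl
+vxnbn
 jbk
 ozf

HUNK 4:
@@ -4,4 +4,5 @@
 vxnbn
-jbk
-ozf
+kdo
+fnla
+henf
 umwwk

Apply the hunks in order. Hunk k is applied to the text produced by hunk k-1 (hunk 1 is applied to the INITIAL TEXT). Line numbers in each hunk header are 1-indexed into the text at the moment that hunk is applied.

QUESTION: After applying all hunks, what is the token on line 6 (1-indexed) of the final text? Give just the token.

Answer: fnla

Derivation:
Hunk 1: at line 4 remove [iync,zftig,wujo] add [jncg] -> 9 lines: ojgyk mqva cwyxv vdkvn jncg pth bvqyy dyi febc
Hunk 2: at line 4 remove [pth] add [jbk,ozf,umwwk] -> 11 lines: ojgyk mqva cwyxv vdkvn jncg jbk ozf umwwk bvqyy dyi febc
Hunk 3: at line 1 remove [cwyxv,vdkvn,jncg] add [jmsl,vxnbn] -> 10 lines: ojgyk mqva jmsl vxnbn jbk ozf umwwk bvqyy dyi febc
Hunk 4: at line 4 remove [jbk,ozf] add [kdo,fnla,henf] -> 11 lines: ojgyk mqva jmsl vxnbn kdo fnla henf umwwk bvqyy dyi febc
Final line 6: fnla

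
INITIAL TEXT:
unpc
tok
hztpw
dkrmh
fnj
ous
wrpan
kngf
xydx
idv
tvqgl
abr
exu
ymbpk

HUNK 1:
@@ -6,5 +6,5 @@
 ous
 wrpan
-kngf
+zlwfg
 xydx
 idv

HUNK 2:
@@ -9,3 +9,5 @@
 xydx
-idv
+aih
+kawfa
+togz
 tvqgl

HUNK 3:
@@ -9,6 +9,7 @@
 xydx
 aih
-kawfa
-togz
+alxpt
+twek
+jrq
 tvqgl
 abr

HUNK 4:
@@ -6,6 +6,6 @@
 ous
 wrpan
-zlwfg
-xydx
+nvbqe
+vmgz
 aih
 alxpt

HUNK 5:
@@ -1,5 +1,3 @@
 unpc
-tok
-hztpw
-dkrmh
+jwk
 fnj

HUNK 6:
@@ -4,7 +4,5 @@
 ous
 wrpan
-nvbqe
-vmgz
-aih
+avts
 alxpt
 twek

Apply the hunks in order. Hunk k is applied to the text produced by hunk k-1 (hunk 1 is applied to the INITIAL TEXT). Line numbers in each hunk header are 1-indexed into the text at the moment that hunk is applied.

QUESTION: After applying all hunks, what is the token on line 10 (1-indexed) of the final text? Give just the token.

Hunk 1: at line 6 remove [kngf] add [zlwfg] -> 14 lines: unpc tok hztpw dkrmh fnj ous wrpan zlwfg xydx idv tvqgl abr exu ymbpk
Hunk 2: at line 9 remove [idv] add [aih,kawfa,togz] -> 16 lines: unpc tok hztpw dkrmh fnj ous wrpan zlwfg xydx aih kawfa togz tvqgl abr exu ymbpk
Hunk 3: at line 9 remove [kawfa,togz] add [alxpt,twek,jrq] -> 17 lines: unpc tok hztpw dkrmh fnj ous wrpan zlwfg xydx aih alxpt twek jrq tvqgl abr exu ymbpk
Hunk 4: at line 6 remove [zlwfg,xydx] add [nvbqe,vmgz] -> 17 lines: unpc tok hztpw dkrmh fnj ous wrpan nvbqe vmgz aih alxpt twek jrq tvqgl abr exu ymbpk
Hunk 5: at line 1 remove [tok,hztpw,dkrmh] add [jwk] -> 15 lines: unpc jwk fnj ous wrpan nvbqe vmgz aih alxpt twek jrq tvqgl abr exu ymbpk
Hunk 6: at line 4 remove [nvbqe,vmgz,aih] add [avts] -> 13 lines: unpc jwk fnj ous wrpan avts alxpt twek jrq tvqgl abr exu ymbpk
Final line 10: tvqgl

Answer: tvqgl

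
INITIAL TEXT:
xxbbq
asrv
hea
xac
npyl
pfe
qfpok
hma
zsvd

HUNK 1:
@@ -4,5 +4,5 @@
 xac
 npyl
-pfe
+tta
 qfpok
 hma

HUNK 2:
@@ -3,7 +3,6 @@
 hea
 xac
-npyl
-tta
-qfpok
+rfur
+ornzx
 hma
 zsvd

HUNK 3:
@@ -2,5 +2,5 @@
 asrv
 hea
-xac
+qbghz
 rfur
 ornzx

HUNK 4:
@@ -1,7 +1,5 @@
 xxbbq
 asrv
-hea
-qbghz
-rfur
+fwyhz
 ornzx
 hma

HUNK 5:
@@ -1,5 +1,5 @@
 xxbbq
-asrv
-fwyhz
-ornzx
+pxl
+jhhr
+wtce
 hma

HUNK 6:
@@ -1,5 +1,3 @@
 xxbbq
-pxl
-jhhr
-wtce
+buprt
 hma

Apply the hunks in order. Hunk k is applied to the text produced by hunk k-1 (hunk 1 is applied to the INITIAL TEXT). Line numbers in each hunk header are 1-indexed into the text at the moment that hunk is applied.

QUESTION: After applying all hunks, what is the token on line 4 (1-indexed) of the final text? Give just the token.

Answer: zsvd

Derivation:
Hunk 1: at line 4 remove [pfe] add [tta] -> 9 lines: xxbbq asrv hea xac npyl tta qfpok hma zsvd
Hunk 2: at line 3 remove [npyl,tta,qfpok] add [rfur,ornzx] -> 8 lines: xxbbq asrv hea xac rfur ornzx hma zsvd
Hunk 3: at line 2 remove [xac] add [qbghz] -> 8 lines: xxbbq asrv hea qbghz rfur ornzx hma zsvd
Hunk 4: at line 1 remove [hea,qbghz,rfur] add [fwyhz] -> 6 lines: xxbbq asrv fwyhz ornzx hma zsvd
Hunk 5: at line 1 remove [asrv,fwyhz,ornzx] add [pxl,jhhr,wtce] -> 6 lines: xxbbq pxl jhhr wtce hma zsvd
Hunk 6: at line 1 remove [pxl,jhhr,wtce] add [buprt] -> 4 lines: xxbbq buprt hma zsvd
Final line 4: zsvd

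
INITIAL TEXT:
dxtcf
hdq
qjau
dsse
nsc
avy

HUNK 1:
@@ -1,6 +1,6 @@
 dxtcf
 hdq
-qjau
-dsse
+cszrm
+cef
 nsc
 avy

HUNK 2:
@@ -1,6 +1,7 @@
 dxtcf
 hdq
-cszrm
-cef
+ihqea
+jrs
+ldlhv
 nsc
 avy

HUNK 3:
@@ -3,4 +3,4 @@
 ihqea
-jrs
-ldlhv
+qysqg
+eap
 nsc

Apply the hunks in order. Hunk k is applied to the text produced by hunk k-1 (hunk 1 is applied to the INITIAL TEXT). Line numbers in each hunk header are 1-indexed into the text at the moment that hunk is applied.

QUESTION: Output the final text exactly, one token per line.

Hunk 1: at line 1 remove [qjau,dsse] add [cszrm,cef] -> 6 lines: dxtcf hdq cszrm cef nsc avy
Hunk 2: at line 1 remove [cszrm,cef] add [ihqea,jrs,ldlhv] -> 7 lines: dxtcf hdq ihqea jrs ldlhv nsc avy
Hunk 3: at line 3 remove [jrs,ldlhv] add [qysqg,eap] -> 7 lines: dxtcf hdq ihqea qysqg eap nsc avy

Answer: dxtcf
hdq
ihqea
qysqg
eap
nsc
avy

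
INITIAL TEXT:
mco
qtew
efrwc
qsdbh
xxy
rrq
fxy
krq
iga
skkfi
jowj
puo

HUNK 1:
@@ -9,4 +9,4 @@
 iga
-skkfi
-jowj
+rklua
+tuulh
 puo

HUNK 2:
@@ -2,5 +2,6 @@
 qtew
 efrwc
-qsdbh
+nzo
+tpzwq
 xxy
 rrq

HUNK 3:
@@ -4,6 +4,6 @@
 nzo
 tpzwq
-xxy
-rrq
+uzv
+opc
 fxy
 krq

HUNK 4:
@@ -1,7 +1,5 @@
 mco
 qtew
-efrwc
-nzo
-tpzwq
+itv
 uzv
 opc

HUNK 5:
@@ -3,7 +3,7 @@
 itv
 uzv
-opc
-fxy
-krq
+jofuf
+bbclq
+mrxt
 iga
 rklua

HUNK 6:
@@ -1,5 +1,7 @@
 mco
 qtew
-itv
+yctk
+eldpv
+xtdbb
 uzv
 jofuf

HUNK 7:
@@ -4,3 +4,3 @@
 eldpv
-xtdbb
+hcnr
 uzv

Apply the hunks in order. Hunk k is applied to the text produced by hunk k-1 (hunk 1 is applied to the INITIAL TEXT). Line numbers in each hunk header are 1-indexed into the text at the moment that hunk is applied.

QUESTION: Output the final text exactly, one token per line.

Hunk 1: at line 9 remove [skkfi,jowj] add [rklua,tuulh] -> 12 lines: mco qtew efrwc qsdbh xxy rrq fxy krq iga rklua tuulh puo
Hunk 2: at line 2 remove [qsdbh] add [nzo,tpzwq] -> 13 lines: mco qtew efrwc nzo tpzwq xxy rrq fxy krq iga rklua tuulh puo
Hunk 3: at line 4 remove [xxy,rrq] add [uzv,opc] -> 13 lines: mco qtew efrwc nzo tpzwq uzv opc fxy krq iga rklua tuulh puo
Hunk 4: at line 1 remove [efrwc,nzo,tpzwq] add [itv] -> 11 lines: mco qtew itv uzv opc fxy krq iga rklua tuulh puo
Hunk 5: at line 3 remove [opc,fxy,krq] add [jofuf,bbclq,mrxt] -> 11 lines: mco qtew itv uzv jofuf bbclq mrxt iga rklua tuulh puo
Hunk 6: at line 1 remove [itv] add [yctk,eldpv,xtdbb] -> 13 lines: mco qtew yctk eldpv xtdbb uzv jofuf bbclq mrxt iga rklua tuulh puo
Hunk 7: at line 4 remove [xtdbb] add [hcnr] -> 13 lines: mco qtew yctk eldpv hcnr uzv jofuf bbclq mrxt iga rklua tuulh puo

Answer: mco
qtew
yctk
eldpv
hcnr
uzv
jofuf
bbclq
mrxt
iga
rklua
tuulh
puo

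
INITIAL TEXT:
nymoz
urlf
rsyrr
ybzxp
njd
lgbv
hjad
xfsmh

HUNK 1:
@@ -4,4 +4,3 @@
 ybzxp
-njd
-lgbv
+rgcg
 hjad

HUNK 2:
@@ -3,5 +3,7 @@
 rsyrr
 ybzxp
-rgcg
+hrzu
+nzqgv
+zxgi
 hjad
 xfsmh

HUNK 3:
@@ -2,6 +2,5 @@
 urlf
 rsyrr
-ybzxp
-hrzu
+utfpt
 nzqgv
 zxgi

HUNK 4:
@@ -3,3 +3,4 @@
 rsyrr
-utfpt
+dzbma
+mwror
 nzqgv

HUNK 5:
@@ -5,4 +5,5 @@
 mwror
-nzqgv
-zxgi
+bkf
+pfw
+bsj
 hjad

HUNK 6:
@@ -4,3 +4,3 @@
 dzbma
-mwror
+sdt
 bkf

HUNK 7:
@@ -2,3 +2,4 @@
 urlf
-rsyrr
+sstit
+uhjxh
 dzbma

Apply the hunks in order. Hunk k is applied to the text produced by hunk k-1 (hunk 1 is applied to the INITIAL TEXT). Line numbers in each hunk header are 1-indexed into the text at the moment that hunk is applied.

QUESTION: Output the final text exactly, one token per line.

Answer: nymoz
urlf
sstit
uhjxh
dzbma
sdt
bkf
pfw
bsj
hjad
xfsmh

Derivation:
Hunk 1: at line 4 remove [njd,lgbv] add [rgcg] -> 7 lines: nymoz urlf rsyrr ybzxp rgcg hjad xfsmh
Hunk 2: at line 3 remove [rgcg] add [hrzu,nzqgv,zxgi] -> 9 lines: nymoz urlf rsyrr ybzxp hrzu nzqgv zxgi hjad xfsmh
Hunk 3: at line 2 remove [ybzxp,hrzu] add [utfpt] -> 8 lines: nymoz urlf rsyrr utfpt nzqgv zxgi hjad xfsmh
Hunk 4: at line 3 remove [utfpt] add [dzbma,mwror] -> 9 lines: nymoz urlf rsyrr dzbma mwror nzqgv zxgi hjad xfsmh
Hunk 5: at line 5 remove [nzqgv,zxgi] add [bkf,pfw,bsj] -> 10 lines: nymoz urlf rsyrr dzbma mwror bkf pfw bsj hjad xfsmh
Hunk 6: at line 4 remove [mwror] add [sdt] -> 10 lines: nymoz urlf rsyrr dzbma sdt bkf pfw bsj hjad xfsmh
Hunk 7: at line 2 remove [rsyrr] add [sstit,uhjxh] -> 11 lines: nymoz urlf sstit uhjxh dzbma sdt bkf pfw bsj hjad xfsmh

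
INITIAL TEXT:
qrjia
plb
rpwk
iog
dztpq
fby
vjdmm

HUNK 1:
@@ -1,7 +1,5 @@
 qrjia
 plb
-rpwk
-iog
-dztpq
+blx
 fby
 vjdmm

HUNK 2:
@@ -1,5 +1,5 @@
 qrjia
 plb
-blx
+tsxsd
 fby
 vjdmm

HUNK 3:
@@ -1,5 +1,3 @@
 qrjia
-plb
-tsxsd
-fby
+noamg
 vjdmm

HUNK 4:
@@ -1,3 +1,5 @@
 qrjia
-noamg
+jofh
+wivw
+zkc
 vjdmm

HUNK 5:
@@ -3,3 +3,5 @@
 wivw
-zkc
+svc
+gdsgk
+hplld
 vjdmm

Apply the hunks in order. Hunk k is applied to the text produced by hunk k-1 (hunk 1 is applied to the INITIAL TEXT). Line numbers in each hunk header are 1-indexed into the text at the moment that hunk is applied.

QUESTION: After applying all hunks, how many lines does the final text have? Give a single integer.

Hunk 1: at line 1 remove [rpwk,iog,dztpq] add [blx] -> 5 lines: qrjia plb blx fby vjdmm
Hunk 2: at line 1 remove [blx] add [tsxsd] -> 5 lines: qrjia plb tsxsd fby vjdmm
Hunk 3: at line 1 remove [plb,tsxsd,fby] add [noamg] -> 3 lines: qrjia noamg vjdmm
Hunk 4: at line 1 remove [noamg] add [jofh,wivw,zkc] -> 5 lines: qrjia jofh wivw zkc vjdmm
Hunk 5: at line 3 remove [zkc] add [svc,gdsgk,hplld] -> 7 lines: qrjia jofh wivw svc gdsgk hplld vjdmm
Final line count: 7

Answer: 7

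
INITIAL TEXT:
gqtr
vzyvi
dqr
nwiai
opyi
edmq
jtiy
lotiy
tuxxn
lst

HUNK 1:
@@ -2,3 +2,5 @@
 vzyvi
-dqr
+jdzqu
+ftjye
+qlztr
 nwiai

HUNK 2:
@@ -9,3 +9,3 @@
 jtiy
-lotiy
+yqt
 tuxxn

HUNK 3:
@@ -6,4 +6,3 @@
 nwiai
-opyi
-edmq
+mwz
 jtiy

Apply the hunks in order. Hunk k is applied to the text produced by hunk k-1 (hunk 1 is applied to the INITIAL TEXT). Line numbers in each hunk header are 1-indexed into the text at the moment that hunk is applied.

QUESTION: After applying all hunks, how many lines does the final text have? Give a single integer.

Answer: 11

Derivation:
Hunk 1: at line 2 remove [dqr] add [jdzqu,ftjye,qlztr] -> 12 lines: gqtr vzyvi jdzqu ftjye qlztr nwiai opyi edmq jtiy lotiy tuxxn lst
Hunk 2: at line 9 remove [lotiy] add [yqt] -> 12 lines: gqtr vzyvi jdzqu ftjye qlztr nwiai opyi edmq jtiy yqt tuxxn lst
Hunk 3: at line 6 remove [opyi,edmq] add [mwz] -> 11 lines: gqtr vzyvi jdzqu ftjye qlztr nwiai mwz jtiy yqt tuxxn lst
Final line count: 11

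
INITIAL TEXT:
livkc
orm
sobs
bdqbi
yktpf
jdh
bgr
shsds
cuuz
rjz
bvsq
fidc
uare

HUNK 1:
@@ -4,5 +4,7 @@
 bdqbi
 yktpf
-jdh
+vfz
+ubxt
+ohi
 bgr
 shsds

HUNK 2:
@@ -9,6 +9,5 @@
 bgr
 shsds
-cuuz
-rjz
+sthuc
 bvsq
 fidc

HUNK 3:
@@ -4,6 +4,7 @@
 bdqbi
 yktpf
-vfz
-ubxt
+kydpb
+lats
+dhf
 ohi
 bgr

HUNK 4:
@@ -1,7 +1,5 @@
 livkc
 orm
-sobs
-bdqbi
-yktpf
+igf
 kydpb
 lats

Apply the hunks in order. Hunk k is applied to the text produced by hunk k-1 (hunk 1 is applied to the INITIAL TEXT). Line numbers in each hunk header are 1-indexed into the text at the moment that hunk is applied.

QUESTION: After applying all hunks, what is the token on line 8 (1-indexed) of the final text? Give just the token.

Hunk 1: at line 4 remove [jdh] add [vfz,ubxt,ohi] -> 15 lines: livkc orm sobs bdqbi yktpf vfz ubxt ohi bgr shsds cuuz rjz bvsq fidc uare
Hunk 2: at line 9 remove [cuuz,rjz] add [sthuc] -> 14 lines: livkc orm sobs bdqbi yktpf vfz ubxt ohi bgr shsds sthuc bvsq fidc uare
Hunk 3: at line 4 remove [vfz,ubxt] add [kydpb,lats,dhf] -> 15 lines: livkc orm sobs bdqbi yktpf kydpb lats dhf ohi bgr shsds sthuc bvsq fidc uare
Hunk 4: at line 1 remove [sobs,bdqbi,yktpf] add [igf] -> 13 lines: livkc orm igf kydpb lats dhf ohi bgr shsds sthuc bvsq fidc uare
Final line 8: bgr

Answer: bgr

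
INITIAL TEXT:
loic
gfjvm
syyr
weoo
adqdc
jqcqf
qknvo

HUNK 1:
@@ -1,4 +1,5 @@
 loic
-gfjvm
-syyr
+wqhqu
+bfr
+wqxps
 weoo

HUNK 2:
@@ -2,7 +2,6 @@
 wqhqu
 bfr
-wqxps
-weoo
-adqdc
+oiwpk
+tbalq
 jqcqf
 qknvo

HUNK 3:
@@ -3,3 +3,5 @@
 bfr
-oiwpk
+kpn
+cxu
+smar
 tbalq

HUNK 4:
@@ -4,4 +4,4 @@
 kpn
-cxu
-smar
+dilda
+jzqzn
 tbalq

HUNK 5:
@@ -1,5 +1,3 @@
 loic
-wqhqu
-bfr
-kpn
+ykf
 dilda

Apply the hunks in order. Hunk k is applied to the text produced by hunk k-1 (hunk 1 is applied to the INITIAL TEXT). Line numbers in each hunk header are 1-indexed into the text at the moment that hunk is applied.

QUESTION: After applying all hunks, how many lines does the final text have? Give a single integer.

Answer: 7

Derivation:
Hunk 1: at line 1 remove [gfjvm,syyr] add [wqhqu,bfr,wqxps] -> 8 lines: loic wqhqu bfr wqxps weoo adqdc jqcqf qknvo
Hunk 2: at line 2 remove [wqxps,weoo,adqdc] add [oiwpk,tbalq] -> 7 lines: loic wqhqu bfr oiwpk tbalq jqcqf qknvo
Hunk 3: at line 3 remove [oiwpk] add [kpn,cxu,smar] -> 9 lines: loic wqhqu bfr kpn cxu smar tbalq jqcqf qknvo
Hunk 4: at line 4 remove [cxu,smar] add [dilda,jzqzn] -> 9 lines: loic wqhqu bfr kpn dilda jzqzn tbalq jqcqf qknvo
Hunk 5: at line 1 remove [wqhqu,bfr,kpn] add [ykf] -> 7 lines: loic ykf dilda jzqzn tbalq jqcqf qknvo
Final line count: 7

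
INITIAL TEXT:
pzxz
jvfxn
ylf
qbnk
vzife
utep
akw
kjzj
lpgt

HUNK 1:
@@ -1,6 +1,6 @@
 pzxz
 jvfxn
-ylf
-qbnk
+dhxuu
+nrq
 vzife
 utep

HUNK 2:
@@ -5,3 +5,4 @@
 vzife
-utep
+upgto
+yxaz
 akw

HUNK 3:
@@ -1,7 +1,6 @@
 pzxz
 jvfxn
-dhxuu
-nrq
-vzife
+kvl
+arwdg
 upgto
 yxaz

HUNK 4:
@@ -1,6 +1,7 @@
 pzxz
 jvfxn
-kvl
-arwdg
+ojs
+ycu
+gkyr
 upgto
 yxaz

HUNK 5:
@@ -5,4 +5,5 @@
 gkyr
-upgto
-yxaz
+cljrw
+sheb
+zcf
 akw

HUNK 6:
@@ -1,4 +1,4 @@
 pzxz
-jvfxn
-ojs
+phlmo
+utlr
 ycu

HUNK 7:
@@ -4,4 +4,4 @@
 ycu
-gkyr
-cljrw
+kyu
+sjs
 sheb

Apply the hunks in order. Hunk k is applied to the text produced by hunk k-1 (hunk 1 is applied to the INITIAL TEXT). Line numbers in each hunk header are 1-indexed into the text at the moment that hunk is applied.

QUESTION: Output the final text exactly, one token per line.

Answer: pzxz
phlmo
utlr
ycu
kyu
sjs
sheb
zcf
akw
kjzj
lpgt

Derivation:
Hunk 1: at line 1 remove [ylf,qbnk] add [dhxuu,nrq] -> 9 lines: pzxz jvfxn dhxuu nrq vzife utep akw kjzj lpgt
Hunk 2: at line 5 remove [utep] add [upgto,yxaz] -> 10 lines: pzxz jvfxn dhxuu nrq vzife upgto yxaz akw kjzj lpgt
Hunk 3: at line 1 remove [dhxuu,nrq,vzife] add [kvl,arwdg] -> 9 lines: pzxz jvfxn kvl arwdg upgto yxaz akw kjzj lpgt
Hunk 4: at line 1 remove [kvl,arwdg] add [ojs,ycu,gkyr] -> 10 lines: pzxz jvfxn ojs ycu gkyr upgto yxaz akw kjzj lpgt
Hunk 5: at line 5 remove [upgto,yxaz] add [cljrw,sheb,zcf] -> 11 lines: pzxz jvfxn ojs ycu gkyr cljrw sheb zcf akw kjzj lpgt
Hunk 6: at line 1 remove [jvfxn,ojs] add [phlmo,utlr] -> 11 lines: pzxz phlmo utlr ycu gkyr cljrw sheb zcf akw kjzj lpgt
Hunk 7: at line 4 remove [gkyr,cljrw] add [kyu,sjs] -> 11 lines: pzxz phlmo utlr ycu kyu sjs sheb zcf akw kjzj lpgt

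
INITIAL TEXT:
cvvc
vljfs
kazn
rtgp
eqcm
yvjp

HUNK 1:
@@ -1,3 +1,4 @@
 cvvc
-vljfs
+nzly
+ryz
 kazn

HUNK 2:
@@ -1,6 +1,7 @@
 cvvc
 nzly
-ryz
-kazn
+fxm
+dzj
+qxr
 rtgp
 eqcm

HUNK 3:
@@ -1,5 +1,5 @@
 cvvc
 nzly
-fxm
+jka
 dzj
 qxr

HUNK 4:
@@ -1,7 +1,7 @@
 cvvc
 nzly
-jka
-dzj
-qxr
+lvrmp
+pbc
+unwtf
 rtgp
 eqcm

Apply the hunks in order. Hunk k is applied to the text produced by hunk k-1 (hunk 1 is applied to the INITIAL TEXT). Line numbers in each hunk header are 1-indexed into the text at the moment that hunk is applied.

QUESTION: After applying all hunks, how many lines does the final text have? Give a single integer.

Hunk 1: at line 1 remove [vljfs] add [nzly,ryz] -> 7 lines: cvvc nzly ryz kazn rtgp eqcm yvjp
Hunk 2: at line 1 remove [ryz,kazn] add [fxm,dzj,qxr] -> 8 lines: cvvc nzly fxm dzj qxr rtgp eqcm yvjp
Hunk 3: at line 1 remove [fxm] add [jka] -> 8 lines: cvvc nzly jka dzj qxr rtgp eqcm yvjp
Hunk 4: at line 1 remove [jka,dzj,qxr] add [lvrmp,pbc,unwtf] -> 8 lines: cvvc nzly lvrmp pbc unwtf rtgp eqcm yvjp
Final line count: 8

Answer: 8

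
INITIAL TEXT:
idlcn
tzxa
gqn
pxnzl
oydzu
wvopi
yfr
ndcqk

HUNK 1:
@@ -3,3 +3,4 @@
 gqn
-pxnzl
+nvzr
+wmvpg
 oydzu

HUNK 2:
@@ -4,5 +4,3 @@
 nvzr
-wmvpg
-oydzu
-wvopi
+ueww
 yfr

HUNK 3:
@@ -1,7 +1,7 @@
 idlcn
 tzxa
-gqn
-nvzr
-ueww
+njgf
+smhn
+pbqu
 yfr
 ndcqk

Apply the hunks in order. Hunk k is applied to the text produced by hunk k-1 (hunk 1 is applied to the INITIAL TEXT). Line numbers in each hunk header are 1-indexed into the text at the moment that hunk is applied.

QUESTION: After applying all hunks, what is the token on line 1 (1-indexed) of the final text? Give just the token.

Hunk 1: at line 3 remove [pxnzl] add [nvzr,wmvpg] -> 9 lines: idlcn tzxa gqn nvzr wmvpg oydzu wvopi yfr ndcqk
Hunk 2: at line 4 remove [wmvpg,oydzu,wvopi] add [ueww] -> 7 lines: idlcn tzxa gqn nvzr ueww yfr ndcqk
Hunk 3: at line 1 remove [gqn,nvzr,ueww] add [njgf,smhn,pbqu] -> 7 lines: idlcn tzxa njgf smhn pbqu yfr ndcqk
Final line 1: idlcn

Answer: idlcn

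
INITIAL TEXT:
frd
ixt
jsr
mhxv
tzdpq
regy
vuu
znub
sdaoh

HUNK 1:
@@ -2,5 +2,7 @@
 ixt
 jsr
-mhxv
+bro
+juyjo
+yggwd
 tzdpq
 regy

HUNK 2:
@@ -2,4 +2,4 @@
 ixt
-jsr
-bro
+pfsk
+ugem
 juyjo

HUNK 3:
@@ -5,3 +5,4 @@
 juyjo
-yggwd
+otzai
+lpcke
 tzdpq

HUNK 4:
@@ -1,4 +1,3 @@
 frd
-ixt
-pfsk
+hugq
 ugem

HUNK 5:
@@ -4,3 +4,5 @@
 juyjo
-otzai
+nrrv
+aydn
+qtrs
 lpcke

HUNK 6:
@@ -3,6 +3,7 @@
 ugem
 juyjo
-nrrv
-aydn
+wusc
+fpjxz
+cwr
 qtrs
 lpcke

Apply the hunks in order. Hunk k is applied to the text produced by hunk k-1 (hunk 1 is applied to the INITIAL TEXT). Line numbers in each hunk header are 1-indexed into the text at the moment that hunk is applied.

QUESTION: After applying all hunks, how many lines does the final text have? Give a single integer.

Hunk 1: at line 2 remove [mhxv] add [bro,juyjo,yggwd] -> 11 lines: frd ixt jsr bro juyjo yggwd tzdpq regy vuu znub sdaoh
Hunk 2: at line 2 remove [jsr,bro] add [pfsk,ugem] -> 11 lines: frd ixt pfsk ugem juyjo yggwd tzdpq regy vuu znub sdaoh
Hunk 3: at line 5 remove [yggwd] add [otzai,lpcke] -> 12 lines: frd ixt pfsk ugem juyjo otzai lpcke tzdpq regy vuu znub sdaoh
Hunk 4: at line 1 remove [ixt,pfsk] add [hugq] -> 11 lines: frd hugq ugem juyjo otzai lpcke tzdpq regy vuu znub sdaoh
Hunk 5: at line 4 remove [otzai] add [nrrv,aydn,qtrs] -> 13 lines: frd hugq ugem juyjo nrrv aydn qtrs lpcke tzdpq regy vuu znub sdaoh
Hunk 6: at line 3 remove [nrrv,aydn] add [wusc,fpjxz,cwr] -> 14 lines: frd hugq ugem juyjo wusc fpjxz cwr qtrs lpcke tzdpq regy vuu znub sdaoh
Final line count: 14

Answer: 14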